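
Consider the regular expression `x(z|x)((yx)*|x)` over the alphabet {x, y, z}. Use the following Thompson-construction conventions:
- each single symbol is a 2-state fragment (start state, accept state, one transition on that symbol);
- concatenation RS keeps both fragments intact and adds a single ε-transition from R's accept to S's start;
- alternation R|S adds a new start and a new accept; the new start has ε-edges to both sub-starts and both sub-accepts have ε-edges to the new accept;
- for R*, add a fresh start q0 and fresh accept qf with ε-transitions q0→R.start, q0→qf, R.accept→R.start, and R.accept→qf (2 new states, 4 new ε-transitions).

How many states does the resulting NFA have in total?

Building bottom-up:
Each of the 6 symbol leaves contributes a 2-state fragment.
  z|x : 6 states
  yx : 4 states
  (yx)* : 6 states
  (yx)*|x : 10 states
  x(z|x)((yx)*|x) : 18 states

18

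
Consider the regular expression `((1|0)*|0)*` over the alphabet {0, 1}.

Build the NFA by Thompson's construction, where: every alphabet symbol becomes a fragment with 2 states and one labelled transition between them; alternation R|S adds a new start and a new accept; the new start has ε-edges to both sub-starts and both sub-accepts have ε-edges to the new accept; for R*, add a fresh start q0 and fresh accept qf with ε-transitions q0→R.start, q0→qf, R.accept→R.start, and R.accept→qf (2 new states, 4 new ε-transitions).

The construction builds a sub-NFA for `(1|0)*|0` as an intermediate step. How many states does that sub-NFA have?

Fragment for `(1|0)*|0`:
Each of the 3 symbol leaves contributes a 2-state fragment.
  1|0 : 6 states
  (1|0)* : 8 states
  (1|0)*|0 : 12 states

12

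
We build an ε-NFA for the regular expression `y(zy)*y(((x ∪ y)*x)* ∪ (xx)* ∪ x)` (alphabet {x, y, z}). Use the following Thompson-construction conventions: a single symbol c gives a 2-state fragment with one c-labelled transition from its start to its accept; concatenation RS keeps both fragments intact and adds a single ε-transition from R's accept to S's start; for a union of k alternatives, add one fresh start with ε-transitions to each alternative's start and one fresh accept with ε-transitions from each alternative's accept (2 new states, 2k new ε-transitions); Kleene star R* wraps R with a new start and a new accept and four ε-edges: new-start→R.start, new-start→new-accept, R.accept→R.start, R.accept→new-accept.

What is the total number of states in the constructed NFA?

Recursing over subexpressions:
Each of the 10 symbol leaves contributes a 2-state fragment.
  zy : 4 states
  (zy)* : 6 states
  x ∪ y : 6 states
  (x ∪ y)* : 8 states
  (x ∪ y)*x : 10 states
  ((x ∪ y)*x)* : 12 states
  xx : 4 states
  (xx)* : 6 states
  ((x ∪ y)*x)* ∪ (xx)* ∪ x : 22 states
  y(zy)*y(((x ∪ y)*x)* ∪ (xx)* ∪ x) : 32 states

32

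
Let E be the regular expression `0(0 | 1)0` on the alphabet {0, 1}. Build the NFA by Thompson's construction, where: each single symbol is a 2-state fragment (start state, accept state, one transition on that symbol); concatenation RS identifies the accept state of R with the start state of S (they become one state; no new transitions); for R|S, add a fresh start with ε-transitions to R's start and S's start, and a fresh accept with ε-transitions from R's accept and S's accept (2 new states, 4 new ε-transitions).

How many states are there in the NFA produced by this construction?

8

Per subexpression:
Each of the 4 symbol leaves contributes a 2-state fragment.
  0 | 1 — 6 states
  0(0 | 1)0 — 8 states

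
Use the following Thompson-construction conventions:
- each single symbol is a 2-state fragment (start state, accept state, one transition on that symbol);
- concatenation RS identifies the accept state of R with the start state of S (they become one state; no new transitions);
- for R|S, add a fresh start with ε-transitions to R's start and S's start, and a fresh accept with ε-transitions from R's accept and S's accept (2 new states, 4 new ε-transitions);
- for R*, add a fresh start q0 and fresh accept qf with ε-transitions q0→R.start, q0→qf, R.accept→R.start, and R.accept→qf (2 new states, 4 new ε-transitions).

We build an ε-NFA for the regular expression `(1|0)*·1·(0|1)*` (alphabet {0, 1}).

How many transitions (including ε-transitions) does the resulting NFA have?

By structural recursion:
Each of the 5 symbol leaves contributes 1 transition (1 symbol, 0 ε).
  1|0 : 6 transitions (2 symbol, 4 ε)
  (1|0)* : 10 transitions (2 symbol, 8 ε)
  0|1 : 6 transitions (2 symbol, 4 ε)
  (0|1)* : 10 transitions (2 symbol, 8 ε)
  (1|0)*·1·(0|1)* : 21 transitions (5 symbol, 16 ε)

21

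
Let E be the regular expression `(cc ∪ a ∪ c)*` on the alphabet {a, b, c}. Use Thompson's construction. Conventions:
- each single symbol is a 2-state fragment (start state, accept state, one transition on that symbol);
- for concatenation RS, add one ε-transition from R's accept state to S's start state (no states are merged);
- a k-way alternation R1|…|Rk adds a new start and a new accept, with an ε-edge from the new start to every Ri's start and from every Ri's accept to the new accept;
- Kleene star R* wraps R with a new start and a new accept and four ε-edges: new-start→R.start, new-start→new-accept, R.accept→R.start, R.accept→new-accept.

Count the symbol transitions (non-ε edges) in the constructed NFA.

By structural recursion:
Each of the 4 symbol leaves contributes exactly 1 symbol transition.
  cc = 2 symbol transitions
  cc ∪ a ∪ c = 4 symbol transitions
  (cc ∪ a ∪ c)* = 4 symbol transitions

4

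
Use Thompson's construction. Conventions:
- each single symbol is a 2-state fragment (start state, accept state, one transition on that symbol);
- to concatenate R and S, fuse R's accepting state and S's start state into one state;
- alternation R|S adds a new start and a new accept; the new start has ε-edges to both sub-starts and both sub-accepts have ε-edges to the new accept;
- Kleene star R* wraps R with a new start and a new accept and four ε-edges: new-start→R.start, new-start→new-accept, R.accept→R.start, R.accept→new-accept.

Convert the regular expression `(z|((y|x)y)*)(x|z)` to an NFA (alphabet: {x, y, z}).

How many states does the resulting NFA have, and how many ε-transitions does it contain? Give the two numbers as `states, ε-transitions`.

Bottom-up over the parse tree:
Each of the 6 symbol leaves contributes 2 states and 0 ε-transitions.
  y|x : 6 states, 4 ε-transitions
  (y|x)y : 7 states, 4 ε-transitions
  ((y|x)y)* : 9 states, 8 ε-transitions
  z|((y|x)y)* : 13 states, 12 ε-transitions
  x|z : 6 states, 4 ε-transitions
  (z|((y|x)y)*)(x|z) : 18 states, 16 ε-transitions

18, 16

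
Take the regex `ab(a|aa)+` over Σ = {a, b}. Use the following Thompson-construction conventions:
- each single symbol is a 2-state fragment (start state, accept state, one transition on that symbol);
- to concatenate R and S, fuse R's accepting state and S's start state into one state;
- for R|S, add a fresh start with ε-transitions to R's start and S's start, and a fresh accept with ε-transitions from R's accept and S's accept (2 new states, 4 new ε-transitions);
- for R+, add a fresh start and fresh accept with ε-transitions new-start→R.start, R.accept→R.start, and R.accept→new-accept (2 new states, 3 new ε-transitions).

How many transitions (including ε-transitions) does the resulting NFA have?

12

By structural recursion:
Each of the 5 symbol leaves contributes 1 transition (1 symbol, 0 ε).
  aa = 2 transitions (2 symbol, 0 ε)
  a|aa = 7 transitions (3 symbol, 4 ε)
  (a|aa)+ = 10 transitions (3 symbol, 7 ε)
  ab(a|aa)+ = 12 transitions (5 symbol, 7 ε)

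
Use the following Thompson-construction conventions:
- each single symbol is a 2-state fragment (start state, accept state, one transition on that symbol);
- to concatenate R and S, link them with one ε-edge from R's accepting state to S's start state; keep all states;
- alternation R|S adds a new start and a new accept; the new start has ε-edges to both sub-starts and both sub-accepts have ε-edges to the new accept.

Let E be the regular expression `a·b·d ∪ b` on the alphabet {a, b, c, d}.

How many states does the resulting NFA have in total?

10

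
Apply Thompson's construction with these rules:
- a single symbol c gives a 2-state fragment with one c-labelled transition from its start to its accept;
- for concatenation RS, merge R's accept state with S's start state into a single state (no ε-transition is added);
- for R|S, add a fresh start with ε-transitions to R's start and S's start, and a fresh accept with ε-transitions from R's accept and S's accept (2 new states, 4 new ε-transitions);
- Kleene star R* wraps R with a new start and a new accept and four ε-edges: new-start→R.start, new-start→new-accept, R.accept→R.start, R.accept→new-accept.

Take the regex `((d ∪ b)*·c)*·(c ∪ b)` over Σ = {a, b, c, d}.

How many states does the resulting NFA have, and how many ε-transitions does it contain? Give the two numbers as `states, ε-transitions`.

16, 16

Building bottom-up:
Each of the 5 symbol leaves contributes 2 states and 0 ε-transitions.
  d ∪ b — 6 states, 4 ε-transitions
  (d ∪ b)* — 8 states, 8 ε-transitions
  (d ∪ b)*·c — 9 states, 8 ε-transitions
  ((d ∪ b)*·c)* — 11 states, 12 ε-transitions
  c ∪ b — 6 states, 4 ε-transitions
  ((d ∪ b)*·c)*·(c ∪ b) — 16 states, 16 ε-transitions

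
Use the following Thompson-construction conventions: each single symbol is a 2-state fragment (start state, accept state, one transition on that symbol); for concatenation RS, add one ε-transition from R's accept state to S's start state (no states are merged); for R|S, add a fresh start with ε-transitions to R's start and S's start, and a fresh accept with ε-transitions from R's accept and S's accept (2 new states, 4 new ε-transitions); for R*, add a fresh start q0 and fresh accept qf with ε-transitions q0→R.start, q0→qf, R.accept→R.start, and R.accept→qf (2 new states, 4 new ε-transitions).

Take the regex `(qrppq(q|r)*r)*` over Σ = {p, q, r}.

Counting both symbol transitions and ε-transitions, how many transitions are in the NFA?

Building bottom-up:
Each of the 8 symbol leaves contributes 1 transition (1 symbol, 0 ε).
  q|r → 6 transitions (2 symbol, 4 ε)
  (q|r)* → 10 transitions (2 symbol, 8 ε)
  qrppq(q|r)*r → 22 transitions (8 symbol, 14 ε)
  (qrppq(q|r)*r)* → 26 transitions (8 symbol, 18 ε)

26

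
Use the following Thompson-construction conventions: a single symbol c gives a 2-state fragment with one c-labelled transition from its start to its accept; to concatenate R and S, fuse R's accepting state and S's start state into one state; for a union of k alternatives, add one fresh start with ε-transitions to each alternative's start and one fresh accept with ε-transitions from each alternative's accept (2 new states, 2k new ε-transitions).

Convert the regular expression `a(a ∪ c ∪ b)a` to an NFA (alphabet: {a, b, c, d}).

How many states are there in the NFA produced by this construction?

Bottom-up over the parse tree:
Each of the 5 symbol leaves contributes a 2-state fragment.
  a ∪ c ∪ b → 8 states
  a(a ∪ c ∪ b)a → 10 states

10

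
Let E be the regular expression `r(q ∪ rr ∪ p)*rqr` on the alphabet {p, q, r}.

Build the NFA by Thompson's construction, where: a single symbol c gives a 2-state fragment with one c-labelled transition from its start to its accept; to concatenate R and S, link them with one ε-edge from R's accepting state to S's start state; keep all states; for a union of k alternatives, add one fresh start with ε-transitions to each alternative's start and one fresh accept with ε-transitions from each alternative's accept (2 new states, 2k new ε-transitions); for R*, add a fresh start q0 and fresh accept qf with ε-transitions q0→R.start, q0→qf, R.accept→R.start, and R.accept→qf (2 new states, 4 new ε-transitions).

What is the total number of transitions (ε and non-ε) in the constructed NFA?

23

Bottom-up over the parse tree:
Each of the 8 symbol leaves contributes 1 transition (1 symbol, 0 ε).
  rr = 3 transitions (2 symbol, 1 ε)
  q ∪ rr ∪ p = 11 transitions (4 symbol, 7 ε)
  (q ∪ rr ∪ p)* = 15 transitions (4 symbol, 11 ε)
  r(q ∪ rr ∪ p)*rqr = 23 transitions (8 symbol, 15 ε)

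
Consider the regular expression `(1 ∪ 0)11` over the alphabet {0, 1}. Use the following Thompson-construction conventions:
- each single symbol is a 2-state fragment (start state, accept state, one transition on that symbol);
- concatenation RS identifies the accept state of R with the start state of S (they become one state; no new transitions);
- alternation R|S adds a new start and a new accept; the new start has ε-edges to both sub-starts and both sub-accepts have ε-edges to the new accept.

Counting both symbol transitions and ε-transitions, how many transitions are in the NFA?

8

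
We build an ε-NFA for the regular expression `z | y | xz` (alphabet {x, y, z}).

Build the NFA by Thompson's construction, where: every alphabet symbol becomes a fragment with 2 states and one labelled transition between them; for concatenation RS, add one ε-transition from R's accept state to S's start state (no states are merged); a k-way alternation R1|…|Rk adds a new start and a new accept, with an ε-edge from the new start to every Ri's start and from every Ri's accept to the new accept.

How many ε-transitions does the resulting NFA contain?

Bottom-up over the parse tree:
Each of the 4 symbol leaves contributes 0 ε-transitions.
  xz : 1 ε-transition
  z | y | xz : 7 ε-transitions

7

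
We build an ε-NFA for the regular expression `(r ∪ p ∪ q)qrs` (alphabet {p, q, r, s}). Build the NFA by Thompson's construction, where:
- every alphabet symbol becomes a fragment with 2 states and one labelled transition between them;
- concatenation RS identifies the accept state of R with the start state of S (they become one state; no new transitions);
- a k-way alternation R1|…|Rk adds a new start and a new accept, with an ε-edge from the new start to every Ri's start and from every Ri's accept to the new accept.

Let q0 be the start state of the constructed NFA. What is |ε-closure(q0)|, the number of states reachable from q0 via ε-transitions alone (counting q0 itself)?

Work bottom-up. For each fragment F, track |ε-closure(F.start)| and whether F's accept lies in that closure (i.e. whether F accepts ε). A single-symbol fragment has closure size 1 and does not accept ε.
  r ∪ p ∪ q : C = 1 + 1 + 1 + 1 = 4 (the new accept is not ε-reachable since no branch accepts ε)
  (r ∪ p ∪ q)qrs : C equals the left operand's closure size = 4 (its accept is not ε-reachable, so the closure stops there)

4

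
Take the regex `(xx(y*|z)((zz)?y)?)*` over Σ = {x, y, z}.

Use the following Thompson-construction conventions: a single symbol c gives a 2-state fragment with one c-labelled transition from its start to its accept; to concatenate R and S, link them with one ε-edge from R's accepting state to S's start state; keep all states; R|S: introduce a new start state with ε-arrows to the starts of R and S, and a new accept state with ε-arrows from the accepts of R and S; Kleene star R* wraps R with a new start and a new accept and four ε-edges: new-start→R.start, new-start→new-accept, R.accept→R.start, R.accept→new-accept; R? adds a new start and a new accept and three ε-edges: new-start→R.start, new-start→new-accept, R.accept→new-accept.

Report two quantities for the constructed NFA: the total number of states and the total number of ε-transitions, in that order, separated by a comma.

By structural recursion:
Each of the 7 symbol leaves contributes 2 states and 0 ε-transitions.
  y* — 4 states, 4 ε-transitions
  y*|z — 8 states, 8 ε-transitions
  zz — 4 states, 1 ε-transition
  (zz)? — 6 states, 4 ε-transitions
  (zz)?y — 8 states, 5 ε-transitions
  ((zz)?y)? — 10 states, 8 ε-transitions
  xx(y*|z)((zz)?y)? — 22 states, 19 ε-transitions
  (xx(y*|z)((zz)?y)?)* — 24 states, 23 ε-transitions

24, 23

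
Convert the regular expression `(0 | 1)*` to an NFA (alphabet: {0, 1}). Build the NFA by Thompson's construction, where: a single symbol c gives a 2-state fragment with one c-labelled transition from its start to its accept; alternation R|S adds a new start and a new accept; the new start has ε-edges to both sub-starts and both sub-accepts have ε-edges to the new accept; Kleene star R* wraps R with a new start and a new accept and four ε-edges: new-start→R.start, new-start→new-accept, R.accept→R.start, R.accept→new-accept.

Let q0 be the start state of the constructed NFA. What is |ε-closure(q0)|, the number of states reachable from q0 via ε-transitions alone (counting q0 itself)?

5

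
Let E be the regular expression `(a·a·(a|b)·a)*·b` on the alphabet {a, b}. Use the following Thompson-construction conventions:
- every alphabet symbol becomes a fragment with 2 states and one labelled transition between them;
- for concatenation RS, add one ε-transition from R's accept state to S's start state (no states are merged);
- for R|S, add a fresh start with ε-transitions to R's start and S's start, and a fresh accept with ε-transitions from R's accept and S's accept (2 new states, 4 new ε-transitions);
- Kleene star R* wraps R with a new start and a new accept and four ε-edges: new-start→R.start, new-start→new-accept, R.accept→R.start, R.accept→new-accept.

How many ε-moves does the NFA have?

12

Bottom-up over the parse tree:
Each of the 6 symbol leaves contributes 0 ε-transitions.
  a|b = 4 ε-transitions
  a·a·(a|b)·a = 7 ε-transitions
  (a·a·(a|b)·a)* = 11 ε-transitions
  (a·a·(a|b)·a)*·b = 12 ε-transitions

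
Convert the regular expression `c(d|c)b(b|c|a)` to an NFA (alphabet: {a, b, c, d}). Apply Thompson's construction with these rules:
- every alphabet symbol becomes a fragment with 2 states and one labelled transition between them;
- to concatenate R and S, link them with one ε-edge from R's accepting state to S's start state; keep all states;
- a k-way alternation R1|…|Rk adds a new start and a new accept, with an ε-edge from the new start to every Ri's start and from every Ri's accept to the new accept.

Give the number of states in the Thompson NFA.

18

Building bottom-up:
Each of the 7 symbol leaves contributes a 2-state fragment.
  d|c : 6 states
  b|c|a : 8 states
  c(d|c)b(b|c|a) : 18 states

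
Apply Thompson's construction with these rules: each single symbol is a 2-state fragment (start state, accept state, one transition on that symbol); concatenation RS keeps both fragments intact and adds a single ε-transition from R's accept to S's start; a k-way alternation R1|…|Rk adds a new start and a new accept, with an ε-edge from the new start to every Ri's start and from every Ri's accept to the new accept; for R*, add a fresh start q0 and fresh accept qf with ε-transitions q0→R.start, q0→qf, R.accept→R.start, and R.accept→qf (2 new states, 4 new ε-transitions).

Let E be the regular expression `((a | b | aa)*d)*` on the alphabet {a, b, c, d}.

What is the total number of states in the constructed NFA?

16

Per subexpression:
Each of the 5 symbol leaves contributes a 2-state fragment.
  aa — 4 states
  a | b | aa — 10 states
  (a | b | aa)* — 12 states
  (a | b | aa)*d — 14 states
  ((a | b | aa)*d)* — 16 states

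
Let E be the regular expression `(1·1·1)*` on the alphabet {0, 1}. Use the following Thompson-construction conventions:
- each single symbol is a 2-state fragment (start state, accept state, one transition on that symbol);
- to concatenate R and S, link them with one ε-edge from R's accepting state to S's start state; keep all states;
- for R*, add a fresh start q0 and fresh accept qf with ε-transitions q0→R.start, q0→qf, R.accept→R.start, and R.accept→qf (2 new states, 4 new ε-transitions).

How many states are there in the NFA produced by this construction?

Bottom-up over the parse tree:
Each of the 3 symbol leaves contributes a 2-state fragment.
  1·1·1 = 6 states
  (1·1·1)* = 8 states

8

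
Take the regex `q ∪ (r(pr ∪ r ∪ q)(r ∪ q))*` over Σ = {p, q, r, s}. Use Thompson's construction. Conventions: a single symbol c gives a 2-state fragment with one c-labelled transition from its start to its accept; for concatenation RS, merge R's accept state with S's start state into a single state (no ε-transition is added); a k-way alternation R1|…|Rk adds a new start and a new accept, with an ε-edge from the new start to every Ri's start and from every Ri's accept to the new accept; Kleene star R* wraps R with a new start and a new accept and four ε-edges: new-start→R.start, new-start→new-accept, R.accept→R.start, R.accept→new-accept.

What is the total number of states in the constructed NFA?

21

By structural recursion:
Each of the 8 symbol leaves contributes a 2-state fragment.
  pr = 3 states
  pr ∪ r ∪ q = 9 states
  r ∪ q = 6 states
  r(pr ∪ r ∪ q)(r ∪ q) = 15 states
  (r(pr ∪ r ∪ q)(r ∪ q))* = 17 states
  q ∪ (r(pr ∪ r ∪ q)(r ∪ q))* = 21 states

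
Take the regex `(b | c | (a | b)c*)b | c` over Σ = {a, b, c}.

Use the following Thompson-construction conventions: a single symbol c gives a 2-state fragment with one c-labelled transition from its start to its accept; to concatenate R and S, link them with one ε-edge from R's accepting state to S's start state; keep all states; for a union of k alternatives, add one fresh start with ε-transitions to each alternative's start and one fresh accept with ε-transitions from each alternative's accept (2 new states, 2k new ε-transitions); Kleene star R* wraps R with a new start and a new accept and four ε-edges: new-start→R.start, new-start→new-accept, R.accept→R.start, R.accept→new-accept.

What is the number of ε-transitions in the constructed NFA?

20

Per subexpression:
Each of the 7 symbol leaves contributes 0 ε-transitions.
  a | b : 4 ε-transitions
  c* : 4 ε-transitions
  (a | b)c* : 9 ε-transitions
  b | c | (a | b)c* : 15 ε-transitions
  (b | c | (a | b)c*)b : 16 ε-transitions
  (b | c | (a | b)c*)b | c : 20 ε-transitions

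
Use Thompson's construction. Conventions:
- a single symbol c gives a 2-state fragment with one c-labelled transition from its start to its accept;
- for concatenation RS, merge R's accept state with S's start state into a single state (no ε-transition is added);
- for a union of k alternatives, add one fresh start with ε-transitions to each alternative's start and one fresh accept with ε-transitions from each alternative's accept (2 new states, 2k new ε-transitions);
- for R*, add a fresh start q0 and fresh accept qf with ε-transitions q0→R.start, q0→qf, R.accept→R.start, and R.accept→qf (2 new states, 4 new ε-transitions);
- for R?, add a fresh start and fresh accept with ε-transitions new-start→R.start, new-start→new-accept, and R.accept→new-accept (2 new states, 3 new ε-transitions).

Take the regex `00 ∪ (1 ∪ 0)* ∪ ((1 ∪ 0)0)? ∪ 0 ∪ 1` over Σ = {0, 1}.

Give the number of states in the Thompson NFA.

Building bottom-up:
Each of the 9 symbol leaves contributes a 2-state fragment.
  00 = 3 states
  1 ∪ 0 = 6 states
  (1 ∪ 0)* = 8 states
  1 ∪ 0 = 6 states
  (1 ∪ 0)0 = 7 states
  ((1 ∪ 0)0)? = 9 states
  00 ∪ (1 ∪ 0)* ∪ ((1 ∪ 0)0)? ∪ 0 ∪ 1 = 26 states

26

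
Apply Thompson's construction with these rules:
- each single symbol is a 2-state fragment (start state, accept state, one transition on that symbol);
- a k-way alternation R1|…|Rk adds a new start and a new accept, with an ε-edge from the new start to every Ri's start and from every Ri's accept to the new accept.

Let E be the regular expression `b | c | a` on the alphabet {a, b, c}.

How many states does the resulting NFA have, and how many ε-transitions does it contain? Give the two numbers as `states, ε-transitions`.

Building bottom-up:
Each of the 3 symbol leaves contributes 2 states and 0 ε-transitions.
  b | c | a = 8 states, 6 ε-transitions

8, 6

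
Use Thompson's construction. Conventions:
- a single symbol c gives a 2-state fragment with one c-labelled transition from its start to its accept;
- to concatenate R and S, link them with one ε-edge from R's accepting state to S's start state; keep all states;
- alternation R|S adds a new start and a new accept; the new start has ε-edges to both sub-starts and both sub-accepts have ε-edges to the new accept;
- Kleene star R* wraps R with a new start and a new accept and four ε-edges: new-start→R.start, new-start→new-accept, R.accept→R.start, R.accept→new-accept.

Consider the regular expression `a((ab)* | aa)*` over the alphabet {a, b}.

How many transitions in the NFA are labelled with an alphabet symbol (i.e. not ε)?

Per subexpression:
Each of the 5 symbol leaves contributes exactly 1 symbol transition.
  ab — 2 symbol transitions
  (ab)* — 2 symbol transitions
  aa — 2 symbol transitions
  (ab)* | aa — 4 symbol transitions
  ((ab)* | aa)* — 4 symbol transitions
  a((ab)* | aa)* — 5 symbol transitions

5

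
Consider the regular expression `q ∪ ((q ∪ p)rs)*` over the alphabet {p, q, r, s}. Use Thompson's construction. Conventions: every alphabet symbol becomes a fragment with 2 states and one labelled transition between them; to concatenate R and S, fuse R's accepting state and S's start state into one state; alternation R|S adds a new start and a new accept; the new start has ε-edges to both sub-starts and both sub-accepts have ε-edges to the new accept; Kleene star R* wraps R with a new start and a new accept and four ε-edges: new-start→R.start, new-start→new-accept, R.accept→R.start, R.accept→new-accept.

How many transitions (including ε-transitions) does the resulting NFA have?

17

Recursing over subexpressions:
Each of the 5 symbol leaves contributes 1 transition (1 symbol, 0 ε).
  q ∪ p : 6 transitions (2 symbol, 4 ε)
  (q ∪ p)rs : 8 transitions (4 symbol, 4 ε)
  ((q ∪ p)rs)* : 12 transitions (4 symbol, 8 ε)
  q ∪ ((q ∪ p)rs)* : 17 transitions (5 symbol, 12 ε)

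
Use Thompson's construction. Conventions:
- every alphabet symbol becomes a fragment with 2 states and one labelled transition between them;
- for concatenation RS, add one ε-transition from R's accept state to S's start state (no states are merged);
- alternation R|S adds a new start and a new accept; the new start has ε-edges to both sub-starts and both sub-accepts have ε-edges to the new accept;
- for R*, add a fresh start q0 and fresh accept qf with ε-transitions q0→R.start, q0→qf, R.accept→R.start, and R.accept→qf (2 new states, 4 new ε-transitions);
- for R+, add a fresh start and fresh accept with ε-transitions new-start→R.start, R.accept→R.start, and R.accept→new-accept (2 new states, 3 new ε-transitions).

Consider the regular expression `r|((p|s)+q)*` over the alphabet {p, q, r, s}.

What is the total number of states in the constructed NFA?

16

Building bottom-up:
Each of the 4 symbol leaves contributes a 2-state fragment.
  p|s → 6 states
  (p|s)+ → 8 states
  (p|s)+q → 10 states
  ((p|s)+q)* → 12 states
  r|((p|s)+q)* → 16 states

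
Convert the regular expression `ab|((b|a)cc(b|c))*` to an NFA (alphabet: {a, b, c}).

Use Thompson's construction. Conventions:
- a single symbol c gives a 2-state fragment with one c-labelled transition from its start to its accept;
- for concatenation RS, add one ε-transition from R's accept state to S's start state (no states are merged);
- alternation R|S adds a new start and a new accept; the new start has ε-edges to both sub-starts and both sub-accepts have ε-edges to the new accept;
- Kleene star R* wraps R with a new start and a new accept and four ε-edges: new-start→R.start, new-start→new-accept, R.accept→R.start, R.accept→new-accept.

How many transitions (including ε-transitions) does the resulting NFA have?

28

Per subexpression:
Each of the 8 symbol leaves contributes 1 transition (1 symbol, 0 ε).
  ab — 3 transitions (2 symbol, 1 ε)
  b|a — 6 transitions (2 symbol, 4 ε)
  b|c — 6 transitions (2 symbol, 4 ε)
  (b|a)cc(b|c) — 17 transitions (6 symbol, 11 ε)
  ((b|a)cc(b|c))* — 21 transitions (6 symbol, 15 ε)
  ab|((b|a)cc(b|c))* — 28 transitions (8 symbol, 20 ε)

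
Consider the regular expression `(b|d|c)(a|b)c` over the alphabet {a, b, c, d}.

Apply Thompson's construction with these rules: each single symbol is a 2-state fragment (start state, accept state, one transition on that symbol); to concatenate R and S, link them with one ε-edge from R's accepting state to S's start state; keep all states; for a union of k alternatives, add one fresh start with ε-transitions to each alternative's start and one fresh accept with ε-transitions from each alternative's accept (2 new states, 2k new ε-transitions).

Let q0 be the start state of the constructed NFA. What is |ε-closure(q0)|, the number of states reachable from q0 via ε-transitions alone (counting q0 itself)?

4

Work bottom-up. For each fragment F, track |ε-closure(F.start)| and whether F's accept lies in that closure (i.e. whether F accepts ε). A single-symbol fragment has closure size 1 and does not accept ε.
  b|d|c — new start ε-reaches every alternative's start; none of them accept ε, so the new accept is not reached: |closure| = 1 + 1 + 1 + 1 = 4
  a|b — new start ε-reaches every alternative's start; none of them accept ε, so the new accept is not reached: |closure| = 1 + 1 + 1 = 3
  (b|d|c)(a|b)c — same as the first factor's closure: |closure| = 4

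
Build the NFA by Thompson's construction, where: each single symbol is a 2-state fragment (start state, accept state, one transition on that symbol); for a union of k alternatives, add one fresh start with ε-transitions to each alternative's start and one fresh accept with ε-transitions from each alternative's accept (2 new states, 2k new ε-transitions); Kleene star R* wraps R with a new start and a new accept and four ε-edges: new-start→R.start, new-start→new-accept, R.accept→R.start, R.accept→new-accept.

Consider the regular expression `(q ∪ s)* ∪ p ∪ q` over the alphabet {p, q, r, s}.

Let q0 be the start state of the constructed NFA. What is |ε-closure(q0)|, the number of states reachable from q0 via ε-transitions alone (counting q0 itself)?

9

Compute the ε-closure size of each fragment's start state recursively; a symbol fragment's start has no outgoing ε-edge, so its closure is just itself (size 1).
  q ∪ s — C = 1 + 1 + 1 = 3 (the new accept is not ε-reachable since no branch accepts ε)
  (q ∪ s)* — new start has ε-edges to the inner start and to the new accept, so C = 2 + 3 = 5
  (q ∪ s)* ∪ p ∪ q — C = 1 (new start) + (5 + 1 + 1) + 1 (new accept, since some branch ε-reaches its own accept) = 9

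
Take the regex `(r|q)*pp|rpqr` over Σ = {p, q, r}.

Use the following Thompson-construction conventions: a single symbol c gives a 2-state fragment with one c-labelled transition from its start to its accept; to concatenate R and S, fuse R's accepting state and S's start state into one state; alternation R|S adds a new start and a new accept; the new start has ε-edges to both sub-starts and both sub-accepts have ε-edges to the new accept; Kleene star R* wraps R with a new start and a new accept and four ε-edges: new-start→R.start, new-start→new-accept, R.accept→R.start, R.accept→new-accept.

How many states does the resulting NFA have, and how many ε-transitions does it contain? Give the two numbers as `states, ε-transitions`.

By structural recursion:
Each of the 8 symbol leaves contributes 2 states and 0 ε-transitions.
  r|q = 6 states, 4 ε-transitions
  (r|q)* = 8 states, 8 ε-transitions
  (r|q)*pp = 10 states, 8 ε-transitions
  rpqr = 5 states, 0 ε-transitions
  (r|q)*pp|rpqr = 17 states, 12 ε-transitions

17, 12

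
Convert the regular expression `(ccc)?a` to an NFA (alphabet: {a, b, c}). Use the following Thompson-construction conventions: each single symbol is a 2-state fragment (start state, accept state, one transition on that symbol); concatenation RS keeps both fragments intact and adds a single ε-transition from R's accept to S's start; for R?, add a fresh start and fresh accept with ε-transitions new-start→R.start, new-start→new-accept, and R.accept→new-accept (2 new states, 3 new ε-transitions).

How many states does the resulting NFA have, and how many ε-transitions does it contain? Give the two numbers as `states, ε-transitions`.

Building bottom-up:
Each of the 4 symbol leaves contributes 2 states and 0 ε-transitions.
  ccc → 6 states, 2 ε-transitions
  (ccc)? → 8 states, 5 ε-transitions
  (ccc)?a → 10 states, 6 ε-transitions

10, 6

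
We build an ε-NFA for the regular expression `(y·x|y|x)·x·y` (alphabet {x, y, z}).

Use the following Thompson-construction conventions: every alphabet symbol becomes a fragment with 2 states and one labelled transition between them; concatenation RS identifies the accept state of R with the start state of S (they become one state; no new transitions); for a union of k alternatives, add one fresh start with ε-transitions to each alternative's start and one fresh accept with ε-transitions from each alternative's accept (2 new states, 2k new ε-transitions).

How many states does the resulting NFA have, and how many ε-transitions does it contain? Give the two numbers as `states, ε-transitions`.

Per subexpression:
Each of the 6 symbol leaves contributes 2 states and 0 ε-transitions.
  y·x → 3 states, 0 ε-transitions
  y·x|y|x → 9 states, 6 ε-transitions
  (y·x|y|x)·x·y → 11 states, 6 ε-transitions

11, 6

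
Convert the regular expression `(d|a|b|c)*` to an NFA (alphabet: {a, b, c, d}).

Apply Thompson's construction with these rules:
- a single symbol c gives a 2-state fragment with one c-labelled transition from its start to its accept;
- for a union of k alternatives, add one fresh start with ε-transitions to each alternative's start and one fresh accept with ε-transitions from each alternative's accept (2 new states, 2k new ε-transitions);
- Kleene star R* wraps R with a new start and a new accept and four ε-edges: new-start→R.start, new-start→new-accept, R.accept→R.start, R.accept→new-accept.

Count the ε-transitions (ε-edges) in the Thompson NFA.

12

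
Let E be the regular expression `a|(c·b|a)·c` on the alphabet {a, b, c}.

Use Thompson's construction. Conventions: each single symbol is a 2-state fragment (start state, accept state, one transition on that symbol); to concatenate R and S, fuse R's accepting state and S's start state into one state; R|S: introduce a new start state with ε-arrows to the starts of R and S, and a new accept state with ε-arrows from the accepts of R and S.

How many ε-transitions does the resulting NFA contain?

8

Recursing over subexpressions:
Each of the 5 symbol leaves contributes 0 ε-transitions.
  c·b → 0 ε-transitions
  c·b|a → 4 ε-transitions
  (c·b|a)·c → 4 ε-transitions
  a|(c·b|a)·c → 8 ε-transitions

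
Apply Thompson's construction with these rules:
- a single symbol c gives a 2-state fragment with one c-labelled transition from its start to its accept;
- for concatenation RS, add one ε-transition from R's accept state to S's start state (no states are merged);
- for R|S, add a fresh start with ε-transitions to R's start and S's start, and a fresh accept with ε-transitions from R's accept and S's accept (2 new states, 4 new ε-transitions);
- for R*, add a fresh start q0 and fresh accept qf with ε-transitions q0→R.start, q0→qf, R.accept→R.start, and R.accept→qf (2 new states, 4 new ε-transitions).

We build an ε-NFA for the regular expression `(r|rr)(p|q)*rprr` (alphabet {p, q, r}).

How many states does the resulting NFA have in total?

By structural recursion:
Each of the 9 symbol leaves contributes a 2-state fragment.
  rr → 4 states
  r|rr → 8 states
  p|q → 6 states
  (p|q)* → 8 states
  (r|rr)(p|q)*rprr → 24 states

24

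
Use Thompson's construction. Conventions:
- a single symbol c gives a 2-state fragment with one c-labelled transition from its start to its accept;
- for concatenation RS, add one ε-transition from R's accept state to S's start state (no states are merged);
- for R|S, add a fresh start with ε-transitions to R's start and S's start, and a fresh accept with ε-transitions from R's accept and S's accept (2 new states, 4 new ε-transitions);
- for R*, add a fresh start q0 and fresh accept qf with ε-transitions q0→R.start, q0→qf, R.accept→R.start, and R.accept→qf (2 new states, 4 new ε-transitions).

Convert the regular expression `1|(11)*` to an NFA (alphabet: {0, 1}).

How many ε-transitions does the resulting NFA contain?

9

By structural recursion:
Each of the 3 symbol leaves contributes 0 ε-transitions.
  11 = 1 ε-transition
  (11)* = 5 ε-transitions
  1|(11)* = 9 ε-transitions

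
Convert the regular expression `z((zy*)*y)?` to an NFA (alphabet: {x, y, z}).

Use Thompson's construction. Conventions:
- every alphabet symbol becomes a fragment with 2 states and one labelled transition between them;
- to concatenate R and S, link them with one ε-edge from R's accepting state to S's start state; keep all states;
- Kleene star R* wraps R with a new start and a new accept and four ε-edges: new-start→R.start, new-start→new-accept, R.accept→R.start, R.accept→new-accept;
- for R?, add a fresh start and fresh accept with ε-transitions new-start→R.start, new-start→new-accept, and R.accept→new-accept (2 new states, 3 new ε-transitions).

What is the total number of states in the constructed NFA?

Building bottom-up:
Each of the 4 symbol leaves contributes a 2-state fragment.
  y* — 4 states
  zy* — 6 states
  (zy*)* — 8 states
  (zy*)*y — 10 states
  ((zy*)*y)? — 12 states
  z((zy*)*y)? — 14 states

14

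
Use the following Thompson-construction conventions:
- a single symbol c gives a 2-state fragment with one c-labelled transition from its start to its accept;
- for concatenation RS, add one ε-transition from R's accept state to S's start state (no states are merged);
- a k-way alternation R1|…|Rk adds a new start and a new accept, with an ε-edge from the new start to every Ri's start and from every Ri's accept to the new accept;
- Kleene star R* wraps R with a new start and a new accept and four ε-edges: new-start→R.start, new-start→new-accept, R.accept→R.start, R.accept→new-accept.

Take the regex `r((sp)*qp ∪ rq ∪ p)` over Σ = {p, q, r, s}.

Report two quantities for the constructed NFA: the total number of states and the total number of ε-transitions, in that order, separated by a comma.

20, 15

Building bottom-up:
Each of the 8 symbol leaves contributes 2 states and 0 ε-transitions.
  sp : 4 states, 1 ε-transition
  (sp)* : 6 states, 5 ε-transitions
  (sp)*qp : 10 states, 7 ε-transitions
  rq : 4 states, 1 ε-transition
  (sp)*qp ∪ rq ∪ p : 18 states, 14 ε-transitions
  r((sp)*qp ∪ rq ∪ p) : 20 states, 15 ε-transitions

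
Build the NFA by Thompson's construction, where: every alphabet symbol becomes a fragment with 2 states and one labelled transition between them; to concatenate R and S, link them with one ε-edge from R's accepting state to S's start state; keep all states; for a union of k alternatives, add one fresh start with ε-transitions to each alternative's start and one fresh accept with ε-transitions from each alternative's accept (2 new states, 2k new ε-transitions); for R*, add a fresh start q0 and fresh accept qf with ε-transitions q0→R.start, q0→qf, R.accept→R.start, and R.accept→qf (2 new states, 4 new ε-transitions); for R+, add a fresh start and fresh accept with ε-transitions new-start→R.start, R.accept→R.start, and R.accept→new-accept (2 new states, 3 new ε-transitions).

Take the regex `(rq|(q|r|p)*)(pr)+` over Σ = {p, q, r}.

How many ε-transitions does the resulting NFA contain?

Building bottom-up:
Each of the 7 symbol leaves contributes 0 ε-transitions.
  rq = 1 ε-transition
  q|r|p = 6 ε-transitions
  (q|r|p)* = 10 ε-transitions
  rq|(q|r|p)* = 15 ε-transitions
  pr = 1 ε-transition
  (pr)+ = 4 ε-transitions
  (rq|(q|r|p)*)(pr)+ = 20 ε-transitions

20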